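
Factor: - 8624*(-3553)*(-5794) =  - 177534371168 =- 2^5*7^2*11^2 * 17^1*19^1*2897^1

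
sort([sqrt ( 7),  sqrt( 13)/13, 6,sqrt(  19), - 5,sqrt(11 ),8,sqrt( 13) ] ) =[-5,sqrt( 13 )/13,sqrt( 7 ),sqrt( 11), sqrt( 13),sqrt(19 ),6,8 ]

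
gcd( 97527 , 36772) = 29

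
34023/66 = 1031/2 = 515.50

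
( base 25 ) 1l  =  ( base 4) 232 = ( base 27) 1j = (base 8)56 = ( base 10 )46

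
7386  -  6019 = 1367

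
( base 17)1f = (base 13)26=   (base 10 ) 32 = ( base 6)52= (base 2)100000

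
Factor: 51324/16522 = 25662/8261  =  2^1*3^1*7^1*11^(-1 ) * 13^1*47^1 * 751^( - 1)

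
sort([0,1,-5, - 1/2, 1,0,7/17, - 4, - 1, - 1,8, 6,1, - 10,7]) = [ - 10, - 5, - 4,-1, - 1,-1/2,0,0, 7/17,1,1,1,6,7, 8]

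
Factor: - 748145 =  - 5^1*149629^1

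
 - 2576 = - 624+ - 1952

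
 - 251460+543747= 292287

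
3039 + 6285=9324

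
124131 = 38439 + 85692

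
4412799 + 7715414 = 12128213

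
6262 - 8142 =-1880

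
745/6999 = 745/6999 = 0.11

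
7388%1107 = 746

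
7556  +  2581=10137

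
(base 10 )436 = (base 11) 367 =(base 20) 11G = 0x1B4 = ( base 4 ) 12310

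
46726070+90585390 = 137311460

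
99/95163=33/31721  =  0.00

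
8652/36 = 721/3 = 240.33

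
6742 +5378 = 12120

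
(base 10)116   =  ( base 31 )3N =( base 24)4k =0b1110100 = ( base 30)3Q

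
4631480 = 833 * 5560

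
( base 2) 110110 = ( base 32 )1m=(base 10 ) 54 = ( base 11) 4A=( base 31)1n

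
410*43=17630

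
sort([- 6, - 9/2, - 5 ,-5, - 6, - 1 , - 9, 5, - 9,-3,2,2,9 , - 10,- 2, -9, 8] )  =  [ - 10, -9,-9, - 9, - 6 ,-6, - 5, - 5, - 9/2,  -  3, - 2, - 1,2, 2, 5 , 8,9]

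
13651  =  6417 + 7234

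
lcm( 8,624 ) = 624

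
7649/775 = 7649/775 = 9.87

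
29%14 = 1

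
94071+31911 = 125982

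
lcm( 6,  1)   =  6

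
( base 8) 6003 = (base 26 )4E7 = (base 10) 3075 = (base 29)3J1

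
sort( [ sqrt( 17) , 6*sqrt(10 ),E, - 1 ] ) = [ - 1,E,sqrt( 17),6*sqrt( 10 )] 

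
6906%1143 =48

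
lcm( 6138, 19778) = 178002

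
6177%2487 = 1203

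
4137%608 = 489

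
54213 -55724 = -1511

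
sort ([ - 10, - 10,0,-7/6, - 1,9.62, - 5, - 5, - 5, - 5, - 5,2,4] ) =[ - 10, - 10,  -  5, - 5, - 5 , - 5, - 5,- 7/6,-1,0  ,  2 , 4 , 9.62] 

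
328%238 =90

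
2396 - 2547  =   - 151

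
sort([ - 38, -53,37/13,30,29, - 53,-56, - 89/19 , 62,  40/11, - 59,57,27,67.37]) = [- 59, - 56, - 53, -53,  -  38, - 89/19,37/13,40/11,27,29,30, 57, 62,67.37] 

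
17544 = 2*8772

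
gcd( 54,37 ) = 1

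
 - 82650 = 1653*( - 50)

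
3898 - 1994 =1904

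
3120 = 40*78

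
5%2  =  1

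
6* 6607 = 39642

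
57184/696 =82 + 14/87 = 82.16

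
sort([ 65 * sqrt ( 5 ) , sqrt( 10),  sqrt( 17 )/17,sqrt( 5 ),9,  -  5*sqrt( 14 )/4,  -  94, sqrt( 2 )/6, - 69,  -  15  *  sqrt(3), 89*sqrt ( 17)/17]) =[ - 94,  -  69, - 15 * sqrt( 3), - 5 * sqrt( 14 ) /4,sqrt(2)/6, sqrt( 17 )/17, sqrt( 5 ),sqrt(10),9, 89*sqrt(  17 ) /17,65*sqrt( 5)] 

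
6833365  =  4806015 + 2027350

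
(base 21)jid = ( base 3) 110000211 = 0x2242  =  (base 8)21102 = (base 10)8770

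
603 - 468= 135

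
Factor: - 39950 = - 2^1*5^2 * 17^1*47^1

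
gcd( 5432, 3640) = 56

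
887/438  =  2 + 11/438 = 2.03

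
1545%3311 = 1545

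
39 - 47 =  - 8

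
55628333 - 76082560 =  - 20454227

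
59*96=5664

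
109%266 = 109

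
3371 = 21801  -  18430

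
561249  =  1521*369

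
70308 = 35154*2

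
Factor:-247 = - 13^1 * 19^1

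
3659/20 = 3659/20 = 182.95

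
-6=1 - 7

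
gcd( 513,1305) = 9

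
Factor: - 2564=  -  2^2*641^1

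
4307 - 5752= -1445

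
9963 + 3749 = 13712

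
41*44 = 1804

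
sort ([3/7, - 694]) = [ - 694,3/7]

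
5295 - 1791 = 3504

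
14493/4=14493/4 = 3623.25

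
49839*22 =1096458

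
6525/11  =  593+2/11 =593.18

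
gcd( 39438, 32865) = 6573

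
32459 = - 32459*( - 1 )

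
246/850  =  123/425=0.29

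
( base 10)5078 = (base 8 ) 11726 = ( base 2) 1001111010110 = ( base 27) 6Q2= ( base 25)833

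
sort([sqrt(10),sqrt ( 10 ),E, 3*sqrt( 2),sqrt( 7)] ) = [ sqrt ( 7), E,sqrt( 10),sqrt ( 10),3*sqrt( 2) ] 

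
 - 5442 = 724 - 6166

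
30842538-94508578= -63666040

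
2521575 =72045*35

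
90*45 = 4050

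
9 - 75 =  - 66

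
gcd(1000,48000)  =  1000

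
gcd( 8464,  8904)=8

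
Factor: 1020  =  2^2*3^1*5^1 * 17^1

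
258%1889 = 258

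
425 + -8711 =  - 8286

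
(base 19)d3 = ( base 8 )372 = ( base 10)250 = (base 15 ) 11a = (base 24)aa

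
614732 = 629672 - 14940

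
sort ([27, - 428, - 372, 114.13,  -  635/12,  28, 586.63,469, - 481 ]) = [ - 481, -428, - 372, - 635/12, 27, 28, 114.13, 469,586.63]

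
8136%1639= 1580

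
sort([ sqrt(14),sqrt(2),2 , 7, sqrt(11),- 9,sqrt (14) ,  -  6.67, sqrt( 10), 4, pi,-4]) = [- 9, - 6.67, - 4,  sqrt( 2 ),2,pi  ,  sqrt( 10 ),sqrt ( 11),sqrt( 14 ),sqrt( 14), 4, 7]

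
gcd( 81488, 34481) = 1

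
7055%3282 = 491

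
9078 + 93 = 9171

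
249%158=91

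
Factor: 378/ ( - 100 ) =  - 189/50 = - 2^(  -  1 )*3^3*5^( - 2)*7^1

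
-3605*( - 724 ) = 2610020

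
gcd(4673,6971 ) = 1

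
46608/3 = 15536 = 15536.00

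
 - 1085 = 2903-3988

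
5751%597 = 378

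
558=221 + 337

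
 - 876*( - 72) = 63072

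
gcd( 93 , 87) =3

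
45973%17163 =11647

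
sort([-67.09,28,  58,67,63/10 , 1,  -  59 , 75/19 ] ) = [ - 67.09, - 59, 1 , 75/19,63/10, 28,58,67 ] 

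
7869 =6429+1440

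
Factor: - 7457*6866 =-2^1*3433^1*7457^1 = -51199762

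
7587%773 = 630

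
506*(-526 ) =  - 266156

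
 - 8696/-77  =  112 + 72/77 = 112.94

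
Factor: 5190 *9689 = 50285910 = 2^1 * 3^1*5^1*173^1 * 9689^1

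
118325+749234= 867559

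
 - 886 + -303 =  - 1189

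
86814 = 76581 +10233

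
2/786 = 1/393=0.00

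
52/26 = 2 =2.00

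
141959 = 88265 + 53694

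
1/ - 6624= - 1/6624   =  - 0.00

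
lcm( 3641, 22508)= 247588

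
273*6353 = 1734369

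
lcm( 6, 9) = 18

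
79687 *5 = 398435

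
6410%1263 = 95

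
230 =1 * 230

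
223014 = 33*6758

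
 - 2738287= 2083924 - 4822211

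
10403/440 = 10403/440 = 23.64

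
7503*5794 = 43472382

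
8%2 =0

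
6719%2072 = 503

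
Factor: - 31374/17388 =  -2^ ( - 1 )*23^( - 1 )*  83^1= - 83/46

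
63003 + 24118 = 87121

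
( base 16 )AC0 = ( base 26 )41m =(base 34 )2cw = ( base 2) 101011000000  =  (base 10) 2752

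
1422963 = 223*6381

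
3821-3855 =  - 34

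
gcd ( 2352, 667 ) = 1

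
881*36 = 31716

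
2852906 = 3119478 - 266572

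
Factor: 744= 2^3*3^1*31^1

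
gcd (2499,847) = 7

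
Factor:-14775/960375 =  - 1/65= - 5^(-1)*13^( - 1 )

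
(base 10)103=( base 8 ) 147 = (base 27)3m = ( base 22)4f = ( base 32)37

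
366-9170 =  - 8804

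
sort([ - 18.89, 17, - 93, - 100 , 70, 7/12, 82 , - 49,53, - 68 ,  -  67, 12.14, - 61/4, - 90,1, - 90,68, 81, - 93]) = [ - 100,-93, - 93, - 90, - 90, - 68,  -  67,- 49, - 18.89, - 61/4, 7/12,1,12.14, 17, 53, 68, 70, 81,  82] 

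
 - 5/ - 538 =5/538 = 0.01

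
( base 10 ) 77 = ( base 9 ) 85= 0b1001101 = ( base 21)3E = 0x4D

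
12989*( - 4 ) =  - 51956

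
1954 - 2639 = -685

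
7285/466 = 7285/466 = 15.63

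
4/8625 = 4/8625 = 0.00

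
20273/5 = 4054 + 3/5  =  4054.60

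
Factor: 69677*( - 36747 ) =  - 2560420719 = - 3^3*1361^1*69677^1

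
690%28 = 18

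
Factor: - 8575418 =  - 2^1*181^1*23689^1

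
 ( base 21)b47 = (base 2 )1001101001110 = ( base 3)20210001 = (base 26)782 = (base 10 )4942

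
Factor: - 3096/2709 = - 2^3*7^ (-1) = - 8/7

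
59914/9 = 59914/9 =6657.11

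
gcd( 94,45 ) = 1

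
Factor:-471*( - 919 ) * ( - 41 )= - 3^1 * 41^1*157^1*919^1 = - 17746809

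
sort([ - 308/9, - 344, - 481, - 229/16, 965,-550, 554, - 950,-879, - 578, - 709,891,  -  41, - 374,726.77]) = [ - 950, - 879, - 709, - 578, - 550, - 481,-374, - 344, - 41 , - 308/9, - 229/16, 554, 726.77 , 891,965]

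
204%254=204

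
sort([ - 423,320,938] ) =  [ - 423,320,938] 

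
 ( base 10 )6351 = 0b1100011001111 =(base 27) 8j6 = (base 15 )1d36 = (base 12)3813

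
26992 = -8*( - 3374)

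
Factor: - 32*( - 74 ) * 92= 2^8*23^1*37^1 = 217856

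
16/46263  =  16/46263  =  0.00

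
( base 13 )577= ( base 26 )1a7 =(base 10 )943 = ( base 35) QX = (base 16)3AF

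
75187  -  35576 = 39611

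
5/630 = 1/126 = 0.01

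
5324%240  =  44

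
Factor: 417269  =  53^1*7873^1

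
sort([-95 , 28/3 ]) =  [-95,28/3 ] 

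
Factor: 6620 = 2^2*5^1*331^1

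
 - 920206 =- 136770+-783436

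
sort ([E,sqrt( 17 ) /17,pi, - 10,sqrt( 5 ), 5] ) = [ - 10,sqrt( 17) /17,sqrt( 5 ),E,pi,5 ]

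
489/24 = 163/8= 20.38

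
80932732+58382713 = 139315445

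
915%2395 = 915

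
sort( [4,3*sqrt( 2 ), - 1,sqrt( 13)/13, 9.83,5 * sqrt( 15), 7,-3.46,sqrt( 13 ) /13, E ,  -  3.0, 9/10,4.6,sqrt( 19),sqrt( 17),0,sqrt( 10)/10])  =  [ - 3.46, - 3.0, - 1,0,sqrt( 13)/13,sqrt(13) /13, sqrt( 10) /10,9/10,  E,4, sqrt( 17),3*sqrt( 2),sqrt ( 19 ),4.6,  7,9.83,5* sqrt(15)]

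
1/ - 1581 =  - 1/1581 = -0.00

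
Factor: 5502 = 2^1*3^1*7^1*131^1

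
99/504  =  11/56 = 0.20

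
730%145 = 5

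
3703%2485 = 1218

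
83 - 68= 15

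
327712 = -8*(-40964 ) 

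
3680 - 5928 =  - 2248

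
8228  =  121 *68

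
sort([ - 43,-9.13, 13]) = [-43, - 9.13 , 13]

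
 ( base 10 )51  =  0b110011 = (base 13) 3C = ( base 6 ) 123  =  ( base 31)1k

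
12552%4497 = 3558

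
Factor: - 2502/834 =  - 3^1 = - 3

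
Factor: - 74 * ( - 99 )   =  7326 = 2^1*3^2 * 11^1*37^1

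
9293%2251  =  289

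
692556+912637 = 1605193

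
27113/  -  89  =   - 305 + 32/89 = - 304.64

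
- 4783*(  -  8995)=43023085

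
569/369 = 569/369= 1.54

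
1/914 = 1/914   =  0.00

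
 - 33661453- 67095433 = - 100756886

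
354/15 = 118/5 = 23.60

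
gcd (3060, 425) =85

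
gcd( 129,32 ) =1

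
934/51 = 934/51 =18.31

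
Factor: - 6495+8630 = 2135 = 5^1 * 7^1 *61^1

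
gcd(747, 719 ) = 1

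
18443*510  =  9405930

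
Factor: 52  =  2^2 *13^1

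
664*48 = 31872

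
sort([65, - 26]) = [-26,65 ] 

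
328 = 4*82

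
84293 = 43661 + 40632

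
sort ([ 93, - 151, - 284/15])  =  [ - 151, - 284/15, 93 ] 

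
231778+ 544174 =775952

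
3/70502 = 3/70502 =0.00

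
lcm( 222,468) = 17316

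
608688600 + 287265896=895954496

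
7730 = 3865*2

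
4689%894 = 219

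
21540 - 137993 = - 116453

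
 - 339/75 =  - 113/25 = - 4.52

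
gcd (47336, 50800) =8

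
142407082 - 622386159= - 479979077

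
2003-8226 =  - 6223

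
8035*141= 1132935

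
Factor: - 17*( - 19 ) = 323 =17^1*19^1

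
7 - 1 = 6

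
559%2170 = 559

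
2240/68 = 560/17 = 32.94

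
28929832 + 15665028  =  44594860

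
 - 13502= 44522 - 58024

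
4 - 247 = - 243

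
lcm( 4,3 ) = 12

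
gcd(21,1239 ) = 21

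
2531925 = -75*( - 33759 ) 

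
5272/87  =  5272/87=60.60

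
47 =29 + 18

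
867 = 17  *51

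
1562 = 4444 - 2882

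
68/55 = 68/55 = 1.24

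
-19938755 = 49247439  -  69186194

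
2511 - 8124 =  - 5613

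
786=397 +389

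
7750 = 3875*2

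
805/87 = 9 +22/87  =  9.25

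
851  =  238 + 613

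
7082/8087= 7082/8087= 0.88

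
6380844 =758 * 8418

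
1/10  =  1/10 = 0.10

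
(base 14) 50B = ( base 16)3DF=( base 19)2e3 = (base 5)12431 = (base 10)991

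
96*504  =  48384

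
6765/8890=1353/1778  =  0.76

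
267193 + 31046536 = 31313729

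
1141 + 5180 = 6321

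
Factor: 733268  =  2^2*183317^1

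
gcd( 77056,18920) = 344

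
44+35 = 79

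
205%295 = 205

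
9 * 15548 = 139932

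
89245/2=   89245/2 = 44622.50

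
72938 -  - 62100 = 135038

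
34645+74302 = 108947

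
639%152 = 31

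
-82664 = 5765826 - 5848490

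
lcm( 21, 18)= 126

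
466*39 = 18174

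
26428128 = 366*72208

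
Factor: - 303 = -3^1 * 101^1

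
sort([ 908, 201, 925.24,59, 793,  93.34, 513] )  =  [ 59,93.34,201, 513,793,908, 925.24 ]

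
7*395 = 2765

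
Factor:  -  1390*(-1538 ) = 2137820 = 2^2*5^1*139^1*769^1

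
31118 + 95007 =126125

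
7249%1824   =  1777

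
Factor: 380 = 2^2*5^1 * 19^1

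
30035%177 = 122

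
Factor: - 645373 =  - 19^1*33967^1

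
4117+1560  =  5677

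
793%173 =101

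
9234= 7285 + 1949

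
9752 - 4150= 5602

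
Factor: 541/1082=2^( - 1 )=1/2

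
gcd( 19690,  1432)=358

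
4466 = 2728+1738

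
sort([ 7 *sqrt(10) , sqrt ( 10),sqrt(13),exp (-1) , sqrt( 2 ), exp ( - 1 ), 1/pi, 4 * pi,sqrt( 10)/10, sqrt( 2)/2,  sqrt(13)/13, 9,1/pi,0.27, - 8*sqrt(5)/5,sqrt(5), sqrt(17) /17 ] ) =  [  -  8*sqrt( 5)/5,sqrt (17 ) /17,0.27,sqrt (13 ) /13, sqrt(10)/10,1/pi, 1/pi, exp( - 1 ), exp( - 1),sqrt( 2)/2,sqrt( 2 ),sqrt(5),sqrt ( 10),sqrt ( 13),9,  4*pi,7*sqrt ( 10) ] 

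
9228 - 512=8716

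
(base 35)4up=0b1011101010111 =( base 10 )5975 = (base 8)13527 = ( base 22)C7D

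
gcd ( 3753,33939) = 27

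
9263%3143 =2977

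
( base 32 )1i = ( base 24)22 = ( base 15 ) 35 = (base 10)50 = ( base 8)62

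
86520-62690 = 23830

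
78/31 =2 + 16/31 =2.52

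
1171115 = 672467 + 498648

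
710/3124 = 5/22  =  0.23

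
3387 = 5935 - 2548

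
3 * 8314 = 24942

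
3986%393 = 56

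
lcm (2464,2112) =14784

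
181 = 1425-1244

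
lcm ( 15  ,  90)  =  90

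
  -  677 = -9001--8324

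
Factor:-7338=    - 2^1 *3^1*1223^1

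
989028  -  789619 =199409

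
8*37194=297552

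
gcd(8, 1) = 1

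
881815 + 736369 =1618184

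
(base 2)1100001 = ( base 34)2t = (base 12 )81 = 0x61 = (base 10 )97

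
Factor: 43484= 2^2*7^1*1553^1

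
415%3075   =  415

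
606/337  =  1+269/337 = 1.80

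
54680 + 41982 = 96662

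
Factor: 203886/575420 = 2^(-1)*3^2*5^ (-1)*47^1*241^1 * 28771^( - 1) = 101943/287710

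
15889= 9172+6717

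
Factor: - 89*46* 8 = - 2^4*23^1 * 89^1 = - 32752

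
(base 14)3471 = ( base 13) 41c2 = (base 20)12ff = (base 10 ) 9115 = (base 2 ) 10001110011011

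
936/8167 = 936/8167 = 0.11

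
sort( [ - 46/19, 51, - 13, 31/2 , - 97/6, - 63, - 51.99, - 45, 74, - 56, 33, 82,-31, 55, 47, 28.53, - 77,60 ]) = [ - 77, - 63, - 56,-51.99, -45 ,  -  31, - 97/6, - 13,- 46/19, 31/2,28.53,33, 47,51, 55, 60,74,  82] 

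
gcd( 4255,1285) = 5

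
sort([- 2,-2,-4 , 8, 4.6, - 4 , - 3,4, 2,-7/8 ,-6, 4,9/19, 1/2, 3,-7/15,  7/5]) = [-6, - 4, - 4,  -  3,  -  2, - 2,-7/8, - 7/15  ,  9/19, 1/2, 7/5, 2, 3 , 4, 4,4.6, 8] 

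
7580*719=5450020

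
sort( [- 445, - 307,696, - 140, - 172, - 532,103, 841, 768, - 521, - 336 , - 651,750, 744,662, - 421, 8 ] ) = [ - 651, - 532, - 521 , - 445, - 421, - 336,-307, - 172 , - 140, 8,103,662,696,744, 750,768, 841] 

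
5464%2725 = 14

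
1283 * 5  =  6415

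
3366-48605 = - 45239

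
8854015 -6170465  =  2683550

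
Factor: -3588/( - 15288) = 2^( - 1 )*7^( - 2)*23^1 = 23/98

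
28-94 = -66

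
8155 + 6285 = 14440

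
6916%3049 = 818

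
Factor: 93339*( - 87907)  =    -  8205151473 = - 3^3 * 17^1*3457^1*5171^1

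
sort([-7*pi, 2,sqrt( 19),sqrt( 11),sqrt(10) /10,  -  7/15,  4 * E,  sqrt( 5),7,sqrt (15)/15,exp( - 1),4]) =[ - 7*pi,-7/15, sqrt(15 ) /15, sqrt(10)/10,exp( - 1 ) , 2,sqrt( 5 ),sqrt( 11 ),4,  sqrt(19),7,4 * E]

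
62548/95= 658+2/5=658.40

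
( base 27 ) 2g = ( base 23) 31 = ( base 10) 70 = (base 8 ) 106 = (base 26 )2I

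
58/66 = 29/33 = 0.88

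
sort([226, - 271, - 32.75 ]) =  [ - 271, - 32.75 , 226]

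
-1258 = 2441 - 3699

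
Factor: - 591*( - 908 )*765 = 2^2*3^3*  5^1*17^1*197^1*227^1 = 410520420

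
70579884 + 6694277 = 77274161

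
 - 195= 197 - 392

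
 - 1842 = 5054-6896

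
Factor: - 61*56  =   - 3416 = - 2^3 * 7^1*61^1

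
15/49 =15/49   =  0.31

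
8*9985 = 79880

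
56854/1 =56854 = 56854.00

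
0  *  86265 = 0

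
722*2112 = 1524864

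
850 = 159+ 691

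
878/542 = 1  +  168/271 = 1.62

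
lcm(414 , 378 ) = 8694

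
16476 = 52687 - 36211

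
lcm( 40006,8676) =720108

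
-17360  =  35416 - 52776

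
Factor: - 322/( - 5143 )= 2^1 * 7^1 * 23^1 *37^( - 1 )*139^( - 1 ) 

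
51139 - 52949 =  - 1810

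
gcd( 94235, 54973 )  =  1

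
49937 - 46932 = 3005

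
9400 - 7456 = 1944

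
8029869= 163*49263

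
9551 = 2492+7059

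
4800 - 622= 4178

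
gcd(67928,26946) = 2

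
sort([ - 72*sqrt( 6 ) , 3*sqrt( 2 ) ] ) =[ - 72 * sqrt( 6 ),3* sqrt( 2) ]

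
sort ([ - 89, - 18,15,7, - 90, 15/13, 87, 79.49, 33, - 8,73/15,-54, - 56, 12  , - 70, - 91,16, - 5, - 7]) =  [ - 91, - 90,  -  89, - 70,  -  56,-54, - 18,-8, - 7,-5, 15/13, 73/15,7, 12 , 15, 16, 33,79.49, 87 ]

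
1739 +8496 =10235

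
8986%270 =76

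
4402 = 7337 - 2935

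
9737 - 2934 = 6803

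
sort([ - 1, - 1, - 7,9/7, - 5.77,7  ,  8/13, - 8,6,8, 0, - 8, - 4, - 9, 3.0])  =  [ -9, - 8, - 8 , - 7, -5.77, - 4 , - 1 , - 1,  0,  8/13, 9/7 , 3.0, 6 , 7 , 8] 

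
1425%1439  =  1425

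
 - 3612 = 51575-55187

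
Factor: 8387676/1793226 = 2^1*3^1*11^1*31^( - 2)*59^1*311^ ( - 1)*359^1 = 1397946/298871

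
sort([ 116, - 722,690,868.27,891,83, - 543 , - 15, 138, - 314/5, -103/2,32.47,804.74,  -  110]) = [ - 722, - 543, - 110, - 314/5 , - 103/2, - 15,32.47, 83,116, 138,690,804.74,868.27,891] 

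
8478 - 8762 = -284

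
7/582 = 7/582= 0.01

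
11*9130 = 100430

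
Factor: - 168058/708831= - 2^1*3^( - 5)*11^1*2917^( -1) * 7639^1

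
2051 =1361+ 690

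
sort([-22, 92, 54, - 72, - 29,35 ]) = [ - 72, - 29, - 22, 35, 54, 92] 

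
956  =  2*478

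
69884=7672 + 62212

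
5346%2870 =2476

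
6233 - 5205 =1028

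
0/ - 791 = 0/1 = - 0.00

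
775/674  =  1 + 101/674= 1.15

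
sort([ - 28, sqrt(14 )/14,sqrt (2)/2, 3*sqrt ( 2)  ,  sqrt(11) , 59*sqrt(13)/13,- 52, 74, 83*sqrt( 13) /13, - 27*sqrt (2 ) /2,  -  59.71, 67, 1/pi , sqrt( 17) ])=[ - 59.71, - 52, - 28, - 27*sqrt(2)/2, sqrt (14 )/14, 1/pi, sqrt(2)/2, sqrt(11 ), sqrt (17),3*sqrt(2), 59*sqrt( 13)/13, 83*sqrt( 13) /13, 67  ,  74]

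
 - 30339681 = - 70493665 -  - 40153984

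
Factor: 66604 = 2^2 * 16651^1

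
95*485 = 46075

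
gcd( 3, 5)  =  1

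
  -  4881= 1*( -4881 )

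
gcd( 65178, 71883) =9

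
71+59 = 130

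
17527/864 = 20 +247/864 = 20.29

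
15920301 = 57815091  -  41894790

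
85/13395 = 17/2679  =  0.01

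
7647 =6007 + 1640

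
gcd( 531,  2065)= 59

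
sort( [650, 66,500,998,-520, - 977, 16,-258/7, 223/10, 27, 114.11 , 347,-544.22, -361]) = [  -  977, - 544.22,-520, - 361, - 258/7,16, 223/10,27, 66,  114.11, 347,500, 650, 998]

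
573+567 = 1140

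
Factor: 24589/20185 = 67/55 = 5^( - 1 )*11^( - 1 )*67^1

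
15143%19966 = 15143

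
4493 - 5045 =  - 552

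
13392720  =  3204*4180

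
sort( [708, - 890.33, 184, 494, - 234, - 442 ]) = [ - 890.33, - 442, - 234,184, 494,708] 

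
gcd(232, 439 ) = 1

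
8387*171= 1434177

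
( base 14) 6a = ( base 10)94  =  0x5E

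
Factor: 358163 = 13^1*27551^1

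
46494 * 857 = 39845358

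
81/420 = 27/140 = 0.19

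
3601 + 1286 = 4887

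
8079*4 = 32316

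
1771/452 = 3 + 415/452 = 3.92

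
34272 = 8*4284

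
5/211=5/211= 0.02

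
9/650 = 9/650 = 0.01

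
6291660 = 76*82785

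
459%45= 9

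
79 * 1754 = 138566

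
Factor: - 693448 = -2^3*7^2*29^1*61^1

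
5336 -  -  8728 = 14064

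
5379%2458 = 463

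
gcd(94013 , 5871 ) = 1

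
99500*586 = 58307000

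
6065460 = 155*39132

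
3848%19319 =3848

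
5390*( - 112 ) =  - 603680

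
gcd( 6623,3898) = 1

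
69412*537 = 37274244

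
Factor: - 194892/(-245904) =149/188 = 2^(- 2 )*47^( - 1)*149^1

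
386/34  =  11 + 6/17 = 11.35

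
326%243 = 83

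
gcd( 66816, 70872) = 24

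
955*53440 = 51035200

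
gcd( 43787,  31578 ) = 1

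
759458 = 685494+73964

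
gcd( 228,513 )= 57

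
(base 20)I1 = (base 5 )2421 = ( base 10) 361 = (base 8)551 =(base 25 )eb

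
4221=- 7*( - 603 )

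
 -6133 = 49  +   - 6182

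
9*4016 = 36144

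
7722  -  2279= 5443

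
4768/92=51 + 19/23  =  51.83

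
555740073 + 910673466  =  1466413539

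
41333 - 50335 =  - 9002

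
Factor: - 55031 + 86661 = 2^1*5^1*3163^1 = 31630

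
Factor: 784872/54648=991/69 =3^( - 1)*23^(-1 )*991^1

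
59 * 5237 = 308983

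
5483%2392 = 699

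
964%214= 108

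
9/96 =3/32  =  0.09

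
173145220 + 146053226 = 319198446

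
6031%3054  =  2977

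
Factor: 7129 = 7129^1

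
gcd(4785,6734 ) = 1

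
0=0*1664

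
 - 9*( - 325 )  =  2925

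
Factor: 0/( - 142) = 0^1 = 0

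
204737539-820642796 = - 615905257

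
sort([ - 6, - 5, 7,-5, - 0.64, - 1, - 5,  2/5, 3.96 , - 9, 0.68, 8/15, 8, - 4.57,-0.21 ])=[- 9, - 6, - 5, - 5, - 5, - 4.57, - 1, - 0.64, - 0.21,  2/5,8/15 , 0.68,  3.96, 7,8] 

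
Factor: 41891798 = 2^1*13^1 * 1611223^1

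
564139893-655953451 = -91813558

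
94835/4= 94835/4 = 23708.75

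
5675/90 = 1135/18= 63.06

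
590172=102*5786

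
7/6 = 7/6 = 1.17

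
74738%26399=21940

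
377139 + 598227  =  975366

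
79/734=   79/734 = 0.11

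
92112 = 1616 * 57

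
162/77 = 162/77 = 2.10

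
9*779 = 7011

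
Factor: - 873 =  - 3^2*97^1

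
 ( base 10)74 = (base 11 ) 68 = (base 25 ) 2O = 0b1001010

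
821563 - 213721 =607842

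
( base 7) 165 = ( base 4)1200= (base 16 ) 60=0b1100000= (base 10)96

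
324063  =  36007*9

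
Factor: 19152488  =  2^3*2394061^1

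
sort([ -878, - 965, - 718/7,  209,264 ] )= [ - 965,  -  878, - 718/7, 209,264]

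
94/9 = 10+4/9= 10.44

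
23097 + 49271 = 72368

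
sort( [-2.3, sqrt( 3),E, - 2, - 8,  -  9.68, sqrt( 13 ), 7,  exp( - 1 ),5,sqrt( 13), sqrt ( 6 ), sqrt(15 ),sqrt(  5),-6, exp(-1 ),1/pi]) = [ - 9.68 ,-8, - 6, - 2.3, - 2, 1/pi, exp (-1),exp(  -  1), sqrt(3),sqrt(5 ), sqrt(  6), E, sqrt(13), sqrt(13), sqrt(15), 5, 7] 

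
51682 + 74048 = 125730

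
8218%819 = 28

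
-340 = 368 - 708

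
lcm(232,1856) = 1856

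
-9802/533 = -754/41=- 18.39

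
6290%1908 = 566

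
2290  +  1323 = 3613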